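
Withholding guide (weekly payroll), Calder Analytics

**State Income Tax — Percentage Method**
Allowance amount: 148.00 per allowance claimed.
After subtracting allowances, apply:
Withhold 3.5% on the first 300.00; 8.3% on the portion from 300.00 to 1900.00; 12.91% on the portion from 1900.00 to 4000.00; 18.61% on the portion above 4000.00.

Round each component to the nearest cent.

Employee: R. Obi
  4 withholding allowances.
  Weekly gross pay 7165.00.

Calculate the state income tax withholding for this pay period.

893.25

State Income Tax: taxable = 7165.00 − 4×148.00 = 6573.00
  414.41 + 18.61% × (6573.00 − 4000.00) = 414.41 + 18.61% × 2573.00 = 893.25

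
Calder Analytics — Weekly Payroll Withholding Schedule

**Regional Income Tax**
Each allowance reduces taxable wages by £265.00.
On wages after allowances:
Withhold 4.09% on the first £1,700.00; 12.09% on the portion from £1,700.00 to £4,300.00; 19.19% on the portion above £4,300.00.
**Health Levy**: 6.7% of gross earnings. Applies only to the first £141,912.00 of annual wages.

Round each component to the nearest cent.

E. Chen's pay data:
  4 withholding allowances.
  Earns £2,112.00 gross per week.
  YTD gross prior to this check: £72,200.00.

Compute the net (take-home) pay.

£1,927.47

Regional Income Tax: taxable = £2,112.00 − 4×£265.00 = £1,052.00
  4.09% × £1,052.00 = £43.03
Health Levy: 6.7% × £2,112.00 = £141.50
Total withheld: £43.03 + £141.50 = £184.53
Net pay: £2,112.00 − £184.53 = £1,927.47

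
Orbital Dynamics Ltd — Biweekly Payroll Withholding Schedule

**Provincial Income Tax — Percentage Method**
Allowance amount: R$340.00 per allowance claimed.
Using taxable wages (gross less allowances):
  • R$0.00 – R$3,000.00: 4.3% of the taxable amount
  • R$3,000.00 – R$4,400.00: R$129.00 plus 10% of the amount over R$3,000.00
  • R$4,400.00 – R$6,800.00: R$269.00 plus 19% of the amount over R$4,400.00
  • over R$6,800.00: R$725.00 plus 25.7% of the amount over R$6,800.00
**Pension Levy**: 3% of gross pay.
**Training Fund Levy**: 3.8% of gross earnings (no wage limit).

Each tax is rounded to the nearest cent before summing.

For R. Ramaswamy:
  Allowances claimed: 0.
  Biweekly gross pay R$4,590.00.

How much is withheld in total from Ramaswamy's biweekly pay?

Provincial Income Tax: taxable = R$4,590.00
  R$269.00 + 19% × (R$4,590.00 − R$4,400.00) = R$269.00 + 19% × R$190.00 = R$305.10
Pension Levy: 3% × R$4,590.00 = R$137.70
Training Fund Levy: 3.8% × R$4,590.00 = R$174.42
Total: R$305.10 + R$137.70 + R$174.42 = R$617.22

R$617.22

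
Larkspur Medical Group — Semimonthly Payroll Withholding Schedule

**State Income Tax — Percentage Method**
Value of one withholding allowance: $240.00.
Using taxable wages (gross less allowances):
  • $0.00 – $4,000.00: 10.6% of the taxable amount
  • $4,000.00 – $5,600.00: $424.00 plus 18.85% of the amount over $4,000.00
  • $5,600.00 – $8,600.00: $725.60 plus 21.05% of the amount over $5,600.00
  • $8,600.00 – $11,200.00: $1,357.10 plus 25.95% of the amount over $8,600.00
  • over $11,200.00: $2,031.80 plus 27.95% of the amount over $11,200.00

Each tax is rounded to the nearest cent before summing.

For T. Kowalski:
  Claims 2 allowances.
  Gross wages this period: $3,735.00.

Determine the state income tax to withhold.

$345.03

State Income Tax: taxable = $3,735.00 − 2×$240.00 = $3,255.00
  10.6% × $3,255.00 = $345.03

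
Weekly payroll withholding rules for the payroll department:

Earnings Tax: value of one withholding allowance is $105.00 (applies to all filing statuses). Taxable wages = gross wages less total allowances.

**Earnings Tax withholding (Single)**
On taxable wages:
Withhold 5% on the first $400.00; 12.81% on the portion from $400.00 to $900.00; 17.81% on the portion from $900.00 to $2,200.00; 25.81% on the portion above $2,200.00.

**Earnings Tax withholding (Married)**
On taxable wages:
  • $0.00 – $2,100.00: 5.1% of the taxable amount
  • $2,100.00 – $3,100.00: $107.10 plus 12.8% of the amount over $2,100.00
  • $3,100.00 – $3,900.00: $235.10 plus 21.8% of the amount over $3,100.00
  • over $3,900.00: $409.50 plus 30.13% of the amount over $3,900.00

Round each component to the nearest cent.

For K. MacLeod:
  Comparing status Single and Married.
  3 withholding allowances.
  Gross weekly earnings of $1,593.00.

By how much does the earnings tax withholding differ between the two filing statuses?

$86.19

Earnings Tax (Single): taxable = $1,593.00 − 3×$105.00 = $1,278.00
  $84.05 + 17.81% × ($1,278.00 − $900.00) = $84.05 + 17.81% × $378.00 = $151.37
Earnings Tax (Married): taxable = $1,593.00 − 3×$105.00 = $1,278.00
  5.1% × $1,278.00 = $65.18
Difference: |$151.37 − $65.18| = $86.19 (higher under Single)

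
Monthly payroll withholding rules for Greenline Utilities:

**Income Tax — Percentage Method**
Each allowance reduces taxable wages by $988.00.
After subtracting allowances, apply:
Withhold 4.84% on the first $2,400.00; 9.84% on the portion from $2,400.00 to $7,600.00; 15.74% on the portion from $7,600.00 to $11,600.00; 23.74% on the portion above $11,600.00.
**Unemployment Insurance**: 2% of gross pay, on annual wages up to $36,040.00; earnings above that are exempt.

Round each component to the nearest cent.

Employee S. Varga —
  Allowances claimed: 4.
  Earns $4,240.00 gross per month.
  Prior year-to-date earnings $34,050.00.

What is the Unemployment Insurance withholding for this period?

$39.80

Unemployment Insurance: cap $36,040.00 − YTD $34,050.00 = $1,990.00 subject; 2% × $1,990.00 = $39.80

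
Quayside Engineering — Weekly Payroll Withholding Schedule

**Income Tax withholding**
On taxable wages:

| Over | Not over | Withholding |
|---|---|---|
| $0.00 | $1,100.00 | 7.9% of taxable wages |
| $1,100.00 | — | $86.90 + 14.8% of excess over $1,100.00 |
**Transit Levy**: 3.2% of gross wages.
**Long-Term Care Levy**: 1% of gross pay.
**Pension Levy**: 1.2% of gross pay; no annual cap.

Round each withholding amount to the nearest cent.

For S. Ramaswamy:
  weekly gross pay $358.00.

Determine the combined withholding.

Income Tax: taxable = $358.00
  7.9% × $358.00 = $28.28
Transit Levy: 3.2% × $358.00 = $11.46
Long-Term Care Levy: 1% × $358.00 = $3.58
Pension Levy: 1.2% × $358.00 = $4.30
Total: $28.28 + $11.46 + $3.58 + $4.30 = $47.62

$47.62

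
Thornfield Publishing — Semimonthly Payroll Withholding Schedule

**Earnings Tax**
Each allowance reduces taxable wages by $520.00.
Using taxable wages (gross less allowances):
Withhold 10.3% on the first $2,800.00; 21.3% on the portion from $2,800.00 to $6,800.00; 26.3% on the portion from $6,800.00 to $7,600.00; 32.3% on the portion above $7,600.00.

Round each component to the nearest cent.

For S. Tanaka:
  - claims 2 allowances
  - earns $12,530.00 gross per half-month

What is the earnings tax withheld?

$2,607.27

Earnings Tax: taxable = $12,530.00 − 2×$520.00 = $11,490.00
  $1,350.80 + 32.3% × ($11,490.00 − $7,600.00) = $1,350.80 + 32.3% × $3,890.00 = $2,607.27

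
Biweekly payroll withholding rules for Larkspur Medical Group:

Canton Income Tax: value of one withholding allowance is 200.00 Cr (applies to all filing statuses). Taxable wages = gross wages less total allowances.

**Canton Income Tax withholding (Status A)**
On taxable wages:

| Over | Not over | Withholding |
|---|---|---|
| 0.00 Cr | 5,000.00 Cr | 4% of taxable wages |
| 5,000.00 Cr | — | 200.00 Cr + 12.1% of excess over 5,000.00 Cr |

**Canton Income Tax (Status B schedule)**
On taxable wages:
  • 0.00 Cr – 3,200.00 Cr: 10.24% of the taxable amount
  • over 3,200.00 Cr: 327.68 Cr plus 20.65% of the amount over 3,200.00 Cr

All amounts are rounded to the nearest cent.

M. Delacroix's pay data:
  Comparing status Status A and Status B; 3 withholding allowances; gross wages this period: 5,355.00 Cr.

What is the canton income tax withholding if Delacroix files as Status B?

Canton Income Tax (Status B): taxable = 5,355.00 Cr − 3×200.00 Cr = 4,755.00 Cr
  327.68 Cr + 20.65% × (4,755.00 Cr − 3,200.00 Cr) = 327.68 Cr + 20.65% × 1,555.00 Cr = 648.79 Cr

648.79 Cr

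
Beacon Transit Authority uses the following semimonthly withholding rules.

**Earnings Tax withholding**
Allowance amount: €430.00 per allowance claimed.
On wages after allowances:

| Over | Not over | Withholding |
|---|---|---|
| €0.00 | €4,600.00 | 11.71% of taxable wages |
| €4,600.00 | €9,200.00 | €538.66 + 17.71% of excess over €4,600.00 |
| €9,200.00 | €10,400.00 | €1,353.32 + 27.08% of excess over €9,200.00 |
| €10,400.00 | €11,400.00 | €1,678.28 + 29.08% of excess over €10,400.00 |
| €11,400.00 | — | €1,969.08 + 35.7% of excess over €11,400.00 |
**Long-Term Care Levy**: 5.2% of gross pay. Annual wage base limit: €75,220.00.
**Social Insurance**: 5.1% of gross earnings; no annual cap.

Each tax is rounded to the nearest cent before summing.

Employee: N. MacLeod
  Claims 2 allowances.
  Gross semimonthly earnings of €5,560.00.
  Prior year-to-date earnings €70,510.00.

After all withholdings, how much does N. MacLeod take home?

Earnings Tax: taxable = €5,560.00 − 2×€430.00 = €4,700.00
  €538.66 + 17.71% × (€4,700.00 − €4,600.00) = €538.66 + 17.71% × €100.00 = €556.37
Long-Term Care Levy: cap €75,220.00 − YTD €70,510.00 = €4,710.00 subject; 5.2% × €4,710.00 = €244.92
Social Insurance: 5.1% × €5,560.00 = €283.56
Total withheld: €556.37 + €244.92 + €283.56 = €1,084.85
Net pay: €5,560.00 − €1,084.85 = €4,475.15

€4,475.15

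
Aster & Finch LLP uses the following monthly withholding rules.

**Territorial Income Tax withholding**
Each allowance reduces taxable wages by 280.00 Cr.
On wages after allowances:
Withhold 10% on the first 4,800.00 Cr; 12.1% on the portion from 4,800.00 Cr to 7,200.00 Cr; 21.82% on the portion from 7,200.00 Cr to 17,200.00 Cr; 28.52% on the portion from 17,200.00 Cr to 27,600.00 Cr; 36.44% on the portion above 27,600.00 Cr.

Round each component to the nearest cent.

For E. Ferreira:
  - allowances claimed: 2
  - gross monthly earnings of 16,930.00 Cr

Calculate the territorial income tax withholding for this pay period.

Territorial Income Tax: taxable = 16,930.00 Cr − 2×280.00 Cr = 16,370.00 Cr
  770.40 Cr + 21.82% × (16,370.00 Cr − 7,200.00 Cr) = 770.40 Cr + 21.82% × 9,170.00 Cr = 2,771.29 Cr

2,771.29 Cr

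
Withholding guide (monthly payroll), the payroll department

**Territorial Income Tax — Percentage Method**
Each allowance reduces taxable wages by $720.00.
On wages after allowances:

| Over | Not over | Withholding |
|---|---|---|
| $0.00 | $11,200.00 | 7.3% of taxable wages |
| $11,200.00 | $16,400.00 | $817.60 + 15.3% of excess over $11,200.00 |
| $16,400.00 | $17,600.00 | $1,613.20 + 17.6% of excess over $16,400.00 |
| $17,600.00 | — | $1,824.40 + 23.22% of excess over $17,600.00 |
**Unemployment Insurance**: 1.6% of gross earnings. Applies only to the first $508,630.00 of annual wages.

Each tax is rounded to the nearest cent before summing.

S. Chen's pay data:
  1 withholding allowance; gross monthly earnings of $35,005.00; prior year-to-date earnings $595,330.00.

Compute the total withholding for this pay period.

Territorial Income Tax: taxable = $35,005.00 − 1×$720.00 = $34,285.00
  $1,824.40 + 23.22% × ($34,285.00 − $17,600.00) = $1,824.40 + 23.22% × $16,685.00 = $5,698.66
Unemployment Insurance: YTD $595,330.00 ≥ cap $508,630.00 → $0.00
Total: $5,698.66 + $0.00 = $5,698.66

$5,698.66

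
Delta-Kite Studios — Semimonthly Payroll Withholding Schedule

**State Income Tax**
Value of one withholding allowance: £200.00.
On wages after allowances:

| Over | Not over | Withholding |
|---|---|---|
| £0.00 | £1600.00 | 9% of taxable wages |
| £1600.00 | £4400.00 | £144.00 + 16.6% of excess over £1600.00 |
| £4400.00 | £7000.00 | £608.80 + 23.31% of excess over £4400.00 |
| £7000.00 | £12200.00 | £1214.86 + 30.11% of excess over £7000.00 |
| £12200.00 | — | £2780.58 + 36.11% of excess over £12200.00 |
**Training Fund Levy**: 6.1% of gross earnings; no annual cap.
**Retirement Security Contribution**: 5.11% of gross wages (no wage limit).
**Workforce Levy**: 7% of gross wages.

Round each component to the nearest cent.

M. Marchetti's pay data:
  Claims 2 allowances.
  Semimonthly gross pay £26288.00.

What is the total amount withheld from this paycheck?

£12510.37

State Income Tax: taxable = £26288.00 − 2×£200.00 = £25888.00
  £2780.58 + 36.11% × (£25888.00 − £12200.00) = £2780.58 + 36.11% × £13688.00 = £7723.32
Training Fund Levy: 6.1% × £26288.00 = £1603.57
Retirement Security Contribution: 5.11% × £26288.00 = £1343.32
Workforce Levy: 7% × £26288.00 = £1840.16
Total: £7723.32 + £1603.57 + £1343.32 + £1840.16 = £12510.37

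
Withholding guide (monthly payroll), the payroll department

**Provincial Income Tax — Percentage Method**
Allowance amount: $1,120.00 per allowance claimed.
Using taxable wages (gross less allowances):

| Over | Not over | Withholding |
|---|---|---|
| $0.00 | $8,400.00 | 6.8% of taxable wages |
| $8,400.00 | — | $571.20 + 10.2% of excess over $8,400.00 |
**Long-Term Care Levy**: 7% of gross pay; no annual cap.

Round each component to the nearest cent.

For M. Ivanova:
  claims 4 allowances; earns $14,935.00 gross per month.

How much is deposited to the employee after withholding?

$13,108.74

Provincial Income Tax: taxable = $14,935.00 − 4×$1,120.00 = $10,455.00
  $571.20 + 10.2% × ($10,455.00 − $8,400.00) = $571.20 + 10.2% × $2,055.00 = $780.81
Long-Term Care Levy: 7% × $14,935.00 = $1,045.45
Total withheld: $780.81 + $1,045.45 = $1,826.26
Net pay: $14,935.00 − $1,826.26 = $13,108.74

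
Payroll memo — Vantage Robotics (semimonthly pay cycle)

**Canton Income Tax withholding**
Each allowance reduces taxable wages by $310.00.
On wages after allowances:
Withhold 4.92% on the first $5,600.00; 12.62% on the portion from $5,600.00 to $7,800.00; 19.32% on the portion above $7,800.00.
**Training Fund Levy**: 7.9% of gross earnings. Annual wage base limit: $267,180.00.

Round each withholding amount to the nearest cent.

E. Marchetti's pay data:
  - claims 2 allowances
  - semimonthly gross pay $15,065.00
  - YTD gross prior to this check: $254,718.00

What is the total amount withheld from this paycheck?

Canton Income Tax: taxable = $15,065.00 − 2×$310.00 = $14,445.00
  $553.16 + 19.32% × ($14,445.00 − $7,800.00) = $553.16 + 19.32% × $6,645.00 = $1,836.97
Training Fund Levy: cap $267,180.00 − YTD $254,718.00 = $12,462.00 subject; 7.9% × $12,462.00 = $984.50
Total: $1,836.97 + $984.50 = $2,821.47

$2,821.47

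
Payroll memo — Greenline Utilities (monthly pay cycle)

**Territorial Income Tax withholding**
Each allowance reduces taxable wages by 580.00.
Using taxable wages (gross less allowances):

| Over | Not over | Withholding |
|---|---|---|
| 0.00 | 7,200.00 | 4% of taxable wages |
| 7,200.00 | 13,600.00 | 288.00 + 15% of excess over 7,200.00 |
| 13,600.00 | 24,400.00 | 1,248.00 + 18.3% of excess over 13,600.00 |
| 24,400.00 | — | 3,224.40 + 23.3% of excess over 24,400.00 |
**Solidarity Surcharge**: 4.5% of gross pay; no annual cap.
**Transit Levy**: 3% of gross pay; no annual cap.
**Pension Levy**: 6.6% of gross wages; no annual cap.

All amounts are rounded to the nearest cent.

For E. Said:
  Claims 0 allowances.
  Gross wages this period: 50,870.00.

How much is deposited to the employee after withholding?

Territorial Income Tax: taxable = 50,870.00
  3,224.40 + 23.3% × (50,870.00 − 24,400.00) = 3,224.40 + 23.3% × 26,470.00 = 9,391.91
Solidarity Surcharge: 4.5% × 50,870.00 = 2,289.15
Transit Levy: 3% × 50,870.00 = 1,526.10
Pension Levy: 6.6% × 50,870.00 = 3,357.42
Total withheld: 9,391.91 + 2,289.15 + 1,526.10 + 3,357.42 = 16,564.58
Net pay: 50,870.00 − 16,564.58 = 34,305.42

34,305.42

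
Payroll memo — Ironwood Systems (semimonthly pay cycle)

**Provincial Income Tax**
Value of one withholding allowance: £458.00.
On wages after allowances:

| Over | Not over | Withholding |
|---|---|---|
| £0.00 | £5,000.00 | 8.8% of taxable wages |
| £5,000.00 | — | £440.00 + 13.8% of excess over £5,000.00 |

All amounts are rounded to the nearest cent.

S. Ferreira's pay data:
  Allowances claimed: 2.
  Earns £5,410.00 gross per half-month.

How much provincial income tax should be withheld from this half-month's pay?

£395.47

Provincial Income Tax: taxable = £5,410.00 − 2×£458.00 = £4,494.00
  8.8% × £4,494.00 = £395.47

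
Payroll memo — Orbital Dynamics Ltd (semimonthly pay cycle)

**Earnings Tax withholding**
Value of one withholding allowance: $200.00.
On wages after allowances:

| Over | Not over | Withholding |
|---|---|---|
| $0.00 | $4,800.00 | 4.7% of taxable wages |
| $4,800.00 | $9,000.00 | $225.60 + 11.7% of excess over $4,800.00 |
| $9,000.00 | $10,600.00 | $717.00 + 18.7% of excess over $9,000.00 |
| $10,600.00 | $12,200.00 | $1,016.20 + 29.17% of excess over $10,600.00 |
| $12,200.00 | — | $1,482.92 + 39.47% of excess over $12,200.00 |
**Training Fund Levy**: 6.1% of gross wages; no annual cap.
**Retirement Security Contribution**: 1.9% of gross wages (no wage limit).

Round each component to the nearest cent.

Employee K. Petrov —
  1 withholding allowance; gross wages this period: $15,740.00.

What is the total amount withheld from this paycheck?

Earnings Tax: taxable = $15,740.00 − 1×$200.00 = $15,540.00
  $1,482.92 + 39.47% × ($15,540.00 − $12,200.00) = $1,482.92 + 39.47% × $3,340.00 = $2,801.22
Training Fund Levy: 6.1% × $15,740.00 = $960.14
Retirement Security Contribution: 1.9% × $15,740.00 = $299.06
Total: $2,801.22 + $960.14 + $299.06 = $4,060.42

$4,060.42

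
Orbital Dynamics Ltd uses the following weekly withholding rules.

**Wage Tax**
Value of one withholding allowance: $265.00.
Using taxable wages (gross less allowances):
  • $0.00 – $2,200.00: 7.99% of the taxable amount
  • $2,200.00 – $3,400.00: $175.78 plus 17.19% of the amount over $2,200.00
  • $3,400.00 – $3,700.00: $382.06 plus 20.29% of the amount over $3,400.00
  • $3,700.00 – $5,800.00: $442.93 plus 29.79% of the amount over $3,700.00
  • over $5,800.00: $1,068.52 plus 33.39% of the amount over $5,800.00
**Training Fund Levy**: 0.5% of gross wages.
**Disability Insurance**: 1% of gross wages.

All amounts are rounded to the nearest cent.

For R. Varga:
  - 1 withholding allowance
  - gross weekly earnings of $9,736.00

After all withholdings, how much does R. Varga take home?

Wage Tax: taxable = $9,736.00 − 1×$265.00 = $9,471.00
  $1,068.52 + 33.39% × ($9,471.00 − $5,800.00) = $1,068.52 + 33.39% × $3,671.00 = $2,294.27
Training Fund Levy: 0.5% × $9,736.00 = $48.68
Disability Insurance: 1% × $9,736.00 = $97.36
Total withheld: $2,294.27 + $48.68 + $97.36 = $2,440.31
Net pay: $9,736.00 − $2,440.31 = $7,295.69

$7,295.69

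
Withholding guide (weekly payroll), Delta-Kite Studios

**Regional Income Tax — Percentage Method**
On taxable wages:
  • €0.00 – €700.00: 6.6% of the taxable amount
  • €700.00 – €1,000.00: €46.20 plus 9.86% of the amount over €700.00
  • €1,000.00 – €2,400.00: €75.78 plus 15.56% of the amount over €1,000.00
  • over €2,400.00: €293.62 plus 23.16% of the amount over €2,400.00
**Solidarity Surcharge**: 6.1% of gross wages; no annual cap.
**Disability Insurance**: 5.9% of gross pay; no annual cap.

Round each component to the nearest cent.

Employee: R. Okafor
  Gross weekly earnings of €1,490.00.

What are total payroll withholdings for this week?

€330.82

Regional Income Tax: taxable = €1,490.00
  €75.78 + 15.56% × (€1,490.00 − €1,000.00) = €75.78 + 15.56% × €490.00 = €152.02
Solidarity Surcharge: 6.1% × €1,490.00 = €90.89
Disability Insurance: 5.9% × €1,490.00 = €87.91
Total: €152.02 + €90.89 + €87.91 = €330.82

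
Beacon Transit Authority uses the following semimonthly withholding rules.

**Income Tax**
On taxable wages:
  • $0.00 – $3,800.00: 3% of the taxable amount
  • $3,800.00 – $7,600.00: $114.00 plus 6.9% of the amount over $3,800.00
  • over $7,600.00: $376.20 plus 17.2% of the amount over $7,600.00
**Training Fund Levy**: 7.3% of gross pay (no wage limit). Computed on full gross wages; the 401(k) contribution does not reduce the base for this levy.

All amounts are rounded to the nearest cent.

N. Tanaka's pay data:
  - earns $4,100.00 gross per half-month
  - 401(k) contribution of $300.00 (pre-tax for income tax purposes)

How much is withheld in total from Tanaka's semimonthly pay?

$413.30

Income Tax: taxable = $4,100.00 − $300.00 = $3,800.00
  3% × $3,800.00 = $114.00
Training Fund Levy: 7.3% × $4,100.00 = $299.30
Total: $114.00 + $299.30 = $413.30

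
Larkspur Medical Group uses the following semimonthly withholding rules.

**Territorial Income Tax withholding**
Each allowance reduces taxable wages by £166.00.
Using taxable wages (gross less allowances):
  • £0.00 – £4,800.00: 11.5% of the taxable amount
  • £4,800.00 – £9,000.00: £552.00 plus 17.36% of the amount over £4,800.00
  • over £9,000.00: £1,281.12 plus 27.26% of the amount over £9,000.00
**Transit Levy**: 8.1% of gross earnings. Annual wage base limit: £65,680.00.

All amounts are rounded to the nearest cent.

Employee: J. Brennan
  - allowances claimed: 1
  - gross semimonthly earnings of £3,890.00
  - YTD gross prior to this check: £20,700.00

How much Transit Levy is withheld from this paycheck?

£315.09

Transit Levy: 8.1% × £3,890.00 = £315.09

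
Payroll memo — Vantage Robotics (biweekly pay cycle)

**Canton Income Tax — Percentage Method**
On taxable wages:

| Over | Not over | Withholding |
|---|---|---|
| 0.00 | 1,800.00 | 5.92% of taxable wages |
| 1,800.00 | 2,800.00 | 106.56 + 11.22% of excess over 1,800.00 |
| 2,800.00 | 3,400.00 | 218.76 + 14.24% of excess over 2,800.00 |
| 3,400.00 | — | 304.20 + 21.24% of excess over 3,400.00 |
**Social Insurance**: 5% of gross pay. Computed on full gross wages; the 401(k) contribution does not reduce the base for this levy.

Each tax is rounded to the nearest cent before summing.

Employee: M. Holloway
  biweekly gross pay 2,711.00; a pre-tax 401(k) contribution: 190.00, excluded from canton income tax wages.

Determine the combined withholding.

Canton Income Tax: taxable = 2,711.00 − 190.00 = 2,521.00
  106.56 + 11.22% × (2,521.00 − 1,800.00) = 106.56 + 11.22% × 721.00 = 187.46
Social Insurance: 5% × 2,711.00 = 135.55
Total: 187.46 + 135.55 = 323.01

323.01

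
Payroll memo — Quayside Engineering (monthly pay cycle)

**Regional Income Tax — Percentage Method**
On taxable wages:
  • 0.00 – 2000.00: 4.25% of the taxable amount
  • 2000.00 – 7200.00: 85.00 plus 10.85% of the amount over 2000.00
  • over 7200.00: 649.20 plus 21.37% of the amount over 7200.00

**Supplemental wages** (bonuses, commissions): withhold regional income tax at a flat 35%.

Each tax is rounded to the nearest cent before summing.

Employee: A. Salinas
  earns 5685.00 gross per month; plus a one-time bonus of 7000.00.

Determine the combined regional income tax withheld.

Regional Income Tax: taxable = 5685.00
  85.00 + 10.85% × (5685.00 − 2000.00) = 85.00 + 10.85% × 3685.00 = 484.82
Supplemental (35% flat on bonus): 35% × 7000.00 = 2450.00
Total regional income tax: 484.82 + 2450.00 = 2934.82

2934.82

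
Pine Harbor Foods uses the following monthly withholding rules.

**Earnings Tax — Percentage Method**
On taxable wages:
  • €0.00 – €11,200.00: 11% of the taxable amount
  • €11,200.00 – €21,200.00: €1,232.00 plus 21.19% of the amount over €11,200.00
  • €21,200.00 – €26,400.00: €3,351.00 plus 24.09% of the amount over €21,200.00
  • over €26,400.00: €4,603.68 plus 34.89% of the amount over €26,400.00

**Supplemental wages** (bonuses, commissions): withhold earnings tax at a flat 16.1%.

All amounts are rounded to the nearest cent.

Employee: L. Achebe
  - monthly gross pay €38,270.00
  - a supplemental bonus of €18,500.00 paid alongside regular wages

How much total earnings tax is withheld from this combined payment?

Earnings Tax: taxable = €38,270.00
  €4,603.68 + 34.89% × (€38,270.00 − €26,400.00) = €4,603.68 + 34.89% × €11,870.00 = €8,745.12
Supplemental (16.1% flat on bonus): 16.1% × €18,500.00 = €2,978.50
Total earnings tax: €8,745.12 + €2,978.50 = €11,723.62

€11,723.62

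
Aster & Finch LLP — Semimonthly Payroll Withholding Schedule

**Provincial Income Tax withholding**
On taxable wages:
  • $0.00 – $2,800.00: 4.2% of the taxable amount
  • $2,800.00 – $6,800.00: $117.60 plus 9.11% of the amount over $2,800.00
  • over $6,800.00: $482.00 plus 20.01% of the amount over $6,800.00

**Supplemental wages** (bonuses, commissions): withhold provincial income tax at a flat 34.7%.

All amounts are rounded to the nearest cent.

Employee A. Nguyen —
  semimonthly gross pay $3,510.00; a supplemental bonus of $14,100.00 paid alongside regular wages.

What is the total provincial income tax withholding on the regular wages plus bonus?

Provincial Income Tax: taxable = $3,510.00
  $117.60 + 9.11% × ($3,510.00 − $2,800.00) = $117.60 + 9.11% × $710.00 = $182.28
Supplemental (34.7% flat on bonus): 34.7% × $14,100.00 = $4,892.70
Total provincial income tax: $182.28 + $4,892.70 = $5,074.98

$5,074.98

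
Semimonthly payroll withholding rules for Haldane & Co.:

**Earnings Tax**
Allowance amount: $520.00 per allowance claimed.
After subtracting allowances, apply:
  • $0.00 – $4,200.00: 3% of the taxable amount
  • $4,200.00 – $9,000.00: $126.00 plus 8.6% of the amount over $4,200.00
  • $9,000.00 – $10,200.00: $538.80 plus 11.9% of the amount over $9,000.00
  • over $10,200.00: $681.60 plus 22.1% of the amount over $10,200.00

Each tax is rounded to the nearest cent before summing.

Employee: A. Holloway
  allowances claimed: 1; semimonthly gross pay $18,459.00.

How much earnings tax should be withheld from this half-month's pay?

Earnings Tax: taxable = $18,459.00 − 1×$520.00 = $17,939.00
  $681.60 + 22.1% × ($17,939.00 − $10,200.00) = $681.60 + 22.1% × $7,739.00 = $2,391.92

$2,391.92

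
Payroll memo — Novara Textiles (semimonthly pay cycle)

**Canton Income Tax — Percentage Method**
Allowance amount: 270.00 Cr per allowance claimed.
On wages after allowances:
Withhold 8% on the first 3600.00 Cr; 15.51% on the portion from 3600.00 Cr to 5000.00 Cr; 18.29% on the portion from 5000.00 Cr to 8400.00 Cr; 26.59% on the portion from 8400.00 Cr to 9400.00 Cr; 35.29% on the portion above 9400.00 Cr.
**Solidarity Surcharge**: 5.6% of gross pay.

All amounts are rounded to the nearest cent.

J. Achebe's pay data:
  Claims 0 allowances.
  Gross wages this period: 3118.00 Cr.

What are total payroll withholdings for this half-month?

424.05 Cr

Canton Income Tax: taxable = 3118.00 Cr
  8% × 3118.00 Cr = 249.44 Cr
Solidarity Surcharge: 5.6% × 3118.00 Cr = 174.61 Cr
Total: 249.44 Cr + 174.61 Cr = 424.05 Cr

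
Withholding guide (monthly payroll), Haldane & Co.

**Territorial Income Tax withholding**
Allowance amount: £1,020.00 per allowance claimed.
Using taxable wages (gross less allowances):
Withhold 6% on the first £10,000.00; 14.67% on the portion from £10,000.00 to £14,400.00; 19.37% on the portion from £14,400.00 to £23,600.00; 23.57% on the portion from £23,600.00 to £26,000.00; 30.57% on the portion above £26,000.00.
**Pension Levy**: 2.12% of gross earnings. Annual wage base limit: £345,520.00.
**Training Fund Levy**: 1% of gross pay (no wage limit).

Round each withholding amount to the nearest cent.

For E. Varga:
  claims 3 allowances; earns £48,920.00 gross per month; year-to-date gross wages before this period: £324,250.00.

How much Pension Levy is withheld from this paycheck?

Pension Levy: cap £345,520.00 − YTD £324,250.00 = £21,270.00 subject; 2.12% × £21,270.00 = £450.92

£450.92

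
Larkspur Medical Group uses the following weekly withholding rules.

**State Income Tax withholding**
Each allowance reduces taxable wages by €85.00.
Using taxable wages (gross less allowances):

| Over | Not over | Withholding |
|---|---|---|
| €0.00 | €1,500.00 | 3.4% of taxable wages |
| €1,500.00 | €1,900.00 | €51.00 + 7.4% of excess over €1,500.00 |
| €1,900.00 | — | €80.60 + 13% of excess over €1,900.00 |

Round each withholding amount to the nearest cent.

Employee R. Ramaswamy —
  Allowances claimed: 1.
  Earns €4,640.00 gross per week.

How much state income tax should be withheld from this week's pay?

State Income Tax: taxable = €4,640.00 − 1×€85.00 = €4,555.00
  €80.60 + 13% × (€4,555.00 − €1,900.00) = €80.60 + 13% × €2,655.00 = €425.75

€425.75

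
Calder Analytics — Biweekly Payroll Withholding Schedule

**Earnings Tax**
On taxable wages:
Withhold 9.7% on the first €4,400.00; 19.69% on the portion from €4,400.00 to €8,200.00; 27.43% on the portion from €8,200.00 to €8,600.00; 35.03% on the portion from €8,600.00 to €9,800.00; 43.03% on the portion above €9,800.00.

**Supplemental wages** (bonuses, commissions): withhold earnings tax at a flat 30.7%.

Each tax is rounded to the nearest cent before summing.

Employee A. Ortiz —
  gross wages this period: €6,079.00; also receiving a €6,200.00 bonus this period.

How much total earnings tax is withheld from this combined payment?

€2,660.80

Earnings Tax: taxable = €6,079.00
  €426.80 + 19.69% × (€6,079.00 − €4,400.00) = €426.80 + 19.69% × €1,679.00 = €757.40
Supplemental (30.7% flat on bonus): 30.7% × €6,200.00 = €1,903.40
Total earnings tax: €757.40 + €1,903.40 = €2,660.80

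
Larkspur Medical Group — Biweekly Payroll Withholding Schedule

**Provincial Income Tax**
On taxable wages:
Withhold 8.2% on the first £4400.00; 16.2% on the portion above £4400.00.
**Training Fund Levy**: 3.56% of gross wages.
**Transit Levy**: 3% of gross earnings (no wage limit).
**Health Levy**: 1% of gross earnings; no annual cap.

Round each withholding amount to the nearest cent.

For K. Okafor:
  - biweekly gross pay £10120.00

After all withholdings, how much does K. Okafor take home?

£8067.49

Provincial Income Tax: taxable = £10120.00
  £360.80 + 16.2% × (£10120.00 − £4400.00) = £360.80 + 16.2% × £5720.00 = £1287.44
Training Fund Levy: 3.56% × £10120.00 = £360.27
Transit Levy: 3% × £10120.00 = £303.60
Health Levy: 1% × £10120.00 = £101.20
Total withheld: £1287.44 + £360.27 + £303.60 + £101.20 = £2052.51
Net pay: £10120.00 − £2052.51 = £8067.49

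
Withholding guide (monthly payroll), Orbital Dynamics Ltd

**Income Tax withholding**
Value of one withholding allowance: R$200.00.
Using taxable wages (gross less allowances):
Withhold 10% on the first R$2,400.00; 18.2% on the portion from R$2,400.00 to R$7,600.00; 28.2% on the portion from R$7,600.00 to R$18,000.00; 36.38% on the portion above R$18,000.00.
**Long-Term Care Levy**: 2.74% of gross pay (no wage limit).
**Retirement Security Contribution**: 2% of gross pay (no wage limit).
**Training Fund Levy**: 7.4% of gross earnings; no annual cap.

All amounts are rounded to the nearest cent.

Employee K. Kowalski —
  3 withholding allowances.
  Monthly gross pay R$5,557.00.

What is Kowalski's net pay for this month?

R$4,177.01

Income Tax: taxable = R$5,557.00 − 3×R$200.00 = R$4,957.00
  R$240.00 + 18.2% × (R$4,957.00 − R$2,400.00) = R$240.00 + 18.2% × R$2,557.00 = R$705.37
Long-Term Care Levy: 2.74% × R$5,557.00 = R$152.26
Retirement Security Contribution: 2% × R$5,557.00 = R$111.14
Training Fund Levy: 7.4% × R$5,557.00 = R$411.22
Total withheld: R$705.37 + R$152.26 + R$111.14 + R$411.22 = R$1,379.99
Net pay: R$5,557.00 − R$1,379.99 = R$4,177.01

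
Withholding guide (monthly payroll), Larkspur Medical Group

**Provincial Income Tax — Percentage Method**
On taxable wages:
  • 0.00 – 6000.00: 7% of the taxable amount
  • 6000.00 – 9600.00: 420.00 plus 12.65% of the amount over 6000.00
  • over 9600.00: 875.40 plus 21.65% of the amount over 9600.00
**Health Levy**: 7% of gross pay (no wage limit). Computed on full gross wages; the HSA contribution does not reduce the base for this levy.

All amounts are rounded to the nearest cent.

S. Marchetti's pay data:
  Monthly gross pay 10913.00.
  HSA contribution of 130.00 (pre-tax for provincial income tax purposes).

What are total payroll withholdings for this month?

1895.43

Provincial Income Tax: taxable = 10913.00 − 130.00 = 10783.00
  875.40 + 21.65% × (10783.00 − 9600.00) = 875.40 + 21.65% × 1183.00 = 1131.52
Health Levy: 7% × 10913.00 = 763.91
Total: 1131.52 + 763.91 = 1895.43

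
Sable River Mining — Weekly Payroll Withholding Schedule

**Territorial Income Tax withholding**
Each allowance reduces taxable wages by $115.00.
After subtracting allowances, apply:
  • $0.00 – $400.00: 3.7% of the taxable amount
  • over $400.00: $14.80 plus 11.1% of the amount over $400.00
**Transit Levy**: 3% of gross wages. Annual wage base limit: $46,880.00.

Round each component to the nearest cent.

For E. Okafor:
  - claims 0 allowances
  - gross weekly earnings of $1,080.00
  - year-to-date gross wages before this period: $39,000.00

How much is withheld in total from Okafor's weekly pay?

$122.68

Territorial Income Tax: taxable = $1,080.00
  $14.80 + 11.1% × ($1,080.00 − $400.00) = $14.80 + 11.1% × $680.00 = $90.28
Transit Levy: 3% × $1,080.00 = $32.40
Total: $90.28 + $32.40 = $122.68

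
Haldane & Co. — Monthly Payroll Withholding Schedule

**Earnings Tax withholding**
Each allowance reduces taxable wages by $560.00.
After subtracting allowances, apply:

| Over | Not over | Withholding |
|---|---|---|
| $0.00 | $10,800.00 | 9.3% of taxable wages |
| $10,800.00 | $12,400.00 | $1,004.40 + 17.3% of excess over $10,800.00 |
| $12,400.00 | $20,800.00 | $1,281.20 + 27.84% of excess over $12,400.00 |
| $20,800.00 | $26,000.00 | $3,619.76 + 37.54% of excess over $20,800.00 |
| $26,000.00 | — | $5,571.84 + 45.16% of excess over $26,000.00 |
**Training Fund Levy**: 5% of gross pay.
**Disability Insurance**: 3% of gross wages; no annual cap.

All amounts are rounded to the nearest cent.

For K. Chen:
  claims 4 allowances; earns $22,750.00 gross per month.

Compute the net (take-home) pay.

Earnings Tax: taxable = $22,750.00 − 4×$560.00 = $20,510.00
  $1,281.20 + 27.84% × ($20,510.00 − $12,400.00) = $1,281.20 + 27.84% × $8,110.00 = $3,539.02
Training Fund Levy: 5% × $22,750.00 = $1,137.50
Disability Insurance: 3% × $22,750.00 = $682.50
Total withheld: $3,539.02 + $1,137.50 + $682.50 = $5,359.02
Net pay: $22,750.00 − $5,359.02 = $17,390.98

$17,390.98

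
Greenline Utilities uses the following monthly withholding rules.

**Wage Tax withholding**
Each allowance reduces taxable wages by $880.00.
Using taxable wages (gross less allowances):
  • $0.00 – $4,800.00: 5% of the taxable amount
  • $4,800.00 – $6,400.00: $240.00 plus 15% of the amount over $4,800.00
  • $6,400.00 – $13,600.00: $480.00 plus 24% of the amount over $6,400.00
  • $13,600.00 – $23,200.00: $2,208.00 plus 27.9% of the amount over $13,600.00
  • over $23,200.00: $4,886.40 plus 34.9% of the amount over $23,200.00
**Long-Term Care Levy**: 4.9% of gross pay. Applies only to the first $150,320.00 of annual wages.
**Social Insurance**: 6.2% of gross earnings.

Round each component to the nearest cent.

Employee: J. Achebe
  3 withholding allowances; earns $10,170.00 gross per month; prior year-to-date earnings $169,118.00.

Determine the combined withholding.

$1,381.74

Wage Tax: taxable = $10,170.00 − 3×$880.00 = $7,530.00
  $480.00 + 24% × ($7,530.00 − $6,400.00) = $480.00 + 24% × $1,130.00 = $751.20
Long-Term Care Levy: YTD $169,118.00 ≥ cap $150,320.00 → $0.00
Social Insurance: 6.2% × $10,170.00 = $630.54
Total: $751.20 + $0.00 + $630.54 = $1,381.74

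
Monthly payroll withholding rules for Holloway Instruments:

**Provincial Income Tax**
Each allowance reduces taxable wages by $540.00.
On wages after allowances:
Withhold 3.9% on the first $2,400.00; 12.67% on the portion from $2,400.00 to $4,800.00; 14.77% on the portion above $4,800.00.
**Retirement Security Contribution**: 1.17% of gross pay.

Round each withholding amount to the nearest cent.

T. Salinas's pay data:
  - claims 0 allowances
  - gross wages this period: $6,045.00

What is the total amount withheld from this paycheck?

Provincial Income Tax: taxable = $6,045.00
  $397.68 + 14.77% × ($6,045.00 − $4,800.00) = $397.68 + 14.77% × $1,245.00 = $581.57
Retirement Security Contribution: 1.17% × $6,045.00 = $70.73
Total: $581.57 + $70.73 = $652.30

$652.30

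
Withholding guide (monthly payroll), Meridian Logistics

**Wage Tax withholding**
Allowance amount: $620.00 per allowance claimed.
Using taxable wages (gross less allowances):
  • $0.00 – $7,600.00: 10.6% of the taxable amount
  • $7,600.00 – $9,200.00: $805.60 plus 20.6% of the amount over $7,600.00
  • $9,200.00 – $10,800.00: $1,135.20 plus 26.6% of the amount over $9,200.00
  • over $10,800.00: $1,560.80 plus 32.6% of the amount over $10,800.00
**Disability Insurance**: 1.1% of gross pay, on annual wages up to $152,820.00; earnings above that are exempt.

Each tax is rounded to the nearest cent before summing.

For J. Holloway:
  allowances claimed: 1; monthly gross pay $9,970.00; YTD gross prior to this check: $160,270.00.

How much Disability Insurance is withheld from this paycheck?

$0.00

Disability Insurance: YTD $160,270.00 ≥ cap $152,820.00 → $0.00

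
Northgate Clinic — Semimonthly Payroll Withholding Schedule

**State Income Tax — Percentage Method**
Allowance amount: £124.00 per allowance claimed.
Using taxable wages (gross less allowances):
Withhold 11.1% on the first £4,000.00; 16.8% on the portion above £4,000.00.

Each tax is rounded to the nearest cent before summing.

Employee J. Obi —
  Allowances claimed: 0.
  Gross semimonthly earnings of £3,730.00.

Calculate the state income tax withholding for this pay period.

£414.03

State Income Tax: taxable = £3,730.00
  11.1% × £3,730.00 = £414.03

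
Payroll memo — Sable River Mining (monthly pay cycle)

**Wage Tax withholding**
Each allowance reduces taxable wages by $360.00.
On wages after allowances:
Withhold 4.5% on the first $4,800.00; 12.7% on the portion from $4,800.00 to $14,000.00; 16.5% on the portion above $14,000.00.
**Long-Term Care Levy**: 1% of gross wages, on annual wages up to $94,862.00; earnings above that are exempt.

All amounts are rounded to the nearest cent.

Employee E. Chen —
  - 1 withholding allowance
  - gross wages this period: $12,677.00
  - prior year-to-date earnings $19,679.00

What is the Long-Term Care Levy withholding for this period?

$126.77

Long-Term Care Levy: 1% × $12,677.00 = $126.77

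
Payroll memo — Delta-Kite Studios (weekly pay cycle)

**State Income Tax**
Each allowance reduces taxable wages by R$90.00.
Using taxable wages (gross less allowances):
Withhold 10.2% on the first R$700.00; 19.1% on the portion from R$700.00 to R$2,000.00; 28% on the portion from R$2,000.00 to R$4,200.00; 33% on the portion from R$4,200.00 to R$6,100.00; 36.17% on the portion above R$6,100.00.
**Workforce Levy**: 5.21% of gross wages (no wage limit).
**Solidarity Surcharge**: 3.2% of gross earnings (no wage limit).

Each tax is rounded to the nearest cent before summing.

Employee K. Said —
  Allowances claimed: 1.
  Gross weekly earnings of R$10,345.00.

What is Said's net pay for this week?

R$6,409.43

State Income Tax: taxable = R$10,345.00 − 1×R$90.00 = R$10,255.00
  R$1,562.70 + 36.17% × (R$10,255.00 − R$6,100.00) = R$1,562.70 + 36.17% × R$4,155.00 = R$3,065.56
Workforce Levy: 5.21% × R$10,345.00 = R$538.97
Solidarity Surcharge: 3.2% × R$10,345.00 = R$331.04
Total withheld: R$3,065.56 + R$538.97 + R$331.04 = R$3,935.57
Net pay: R$10,345.00 − R$3,935.57 = R$6,409.43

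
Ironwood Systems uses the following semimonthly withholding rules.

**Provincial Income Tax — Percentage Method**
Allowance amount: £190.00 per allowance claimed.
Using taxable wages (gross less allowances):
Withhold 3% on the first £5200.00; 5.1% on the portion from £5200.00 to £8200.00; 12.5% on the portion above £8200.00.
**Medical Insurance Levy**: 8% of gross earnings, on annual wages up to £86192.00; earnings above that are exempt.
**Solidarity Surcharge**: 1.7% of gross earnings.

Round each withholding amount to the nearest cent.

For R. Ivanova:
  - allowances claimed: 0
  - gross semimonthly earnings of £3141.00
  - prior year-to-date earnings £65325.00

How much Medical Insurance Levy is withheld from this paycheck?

Medical Insurance Levy: 8% × £3141.00 = £251.28

£251.28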